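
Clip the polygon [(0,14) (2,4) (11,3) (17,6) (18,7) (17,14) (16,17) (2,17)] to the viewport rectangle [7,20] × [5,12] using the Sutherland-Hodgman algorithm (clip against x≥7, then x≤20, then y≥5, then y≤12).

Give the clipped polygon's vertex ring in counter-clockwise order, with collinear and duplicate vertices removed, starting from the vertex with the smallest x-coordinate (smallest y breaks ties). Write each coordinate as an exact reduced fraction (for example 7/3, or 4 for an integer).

Clipped polygon: [(7,5) (15,5) (17,6) (18,7) (121/7,12) (7,12)]

1. After x ≥ 7: [(7,31/9) (11,3) (17,6) (18,7) (17,14) (16,17) (7,17)]
2. After x ≤ 20: [(7,31/9) (11,3) (17,6) (18,7) (17,14) (16,17) (7,17)]
3. After y ≥ 5: [(7,5) (15,5) (17,6) (18,7) (17,14) (16,17) (7,17)]
4. After y ≤ 12: [(7,12) (7,5) (15,5) (17,6) (18,7) (121/7,12)]
5. Canonical ring: [(7,5) (15,5) (17,6) (18,7) (121/7,12) (7,12)]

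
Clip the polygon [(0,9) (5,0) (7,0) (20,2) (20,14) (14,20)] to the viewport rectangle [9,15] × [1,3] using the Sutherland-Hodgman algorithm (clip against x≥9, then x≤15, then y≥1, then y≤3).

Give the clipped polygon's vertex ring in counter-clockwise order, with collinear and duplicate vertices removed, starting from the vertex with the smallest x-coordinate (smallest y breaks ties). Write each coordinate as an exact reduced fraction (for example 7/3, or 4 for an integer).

Clipped polygon: [(9,1) (27/2,1) (15,16/13) (15,3) (9,3)]

1. After x ≥ 9: [(9,225/14) (9,4/13) (20,2) (20,14) (14,20)]
2. After x ≤ 15: [(9,225/14) (9,4/13) (15,16/13) (15,19) (14,20)]
3. After y ≥ 1: [(9,225/14) (9,1) (27/2,1) (15,16/13) (15,19) (14,20)]
4. After y ≤ 3: [(9,3) (9,1) (27/2,1) (15,16/13) (15,3)]
5. Canonical ring: [(9,1) (27/2,1) (15,16/13) (15,3) (9,3)]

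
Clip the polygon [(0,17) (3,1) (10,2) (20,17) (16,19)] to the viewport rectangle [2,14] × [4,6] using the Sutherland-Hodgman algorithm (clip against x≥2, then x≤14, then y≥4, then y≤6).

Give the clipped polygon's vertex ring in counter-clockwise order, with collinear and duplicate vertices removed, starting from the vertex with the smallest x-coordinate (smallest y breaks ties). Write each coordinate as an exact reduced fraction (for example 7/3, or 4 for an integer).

Clipped polygon: [(33/16,6) (39/16,4) (34/3,4) (38/3,6)]

1. After x ≥ 2: [(2,69/4) (2,19/3) (3,1) (10,2) (20,17) (16,19)]
2. After x ≤ 14: [(14,75/4) (2,69/4) (2,19/3) (3,1) (10,2) (14,8)]
3. After y ≥ 4: [(14,75/4) (2,69/4) (2,19/3) (39/16,4) (34/3,4) (14,8)]
4. After y ≤ 6: [(33/16,6) (39/16,4) (34/3,4) (38/3,6)]
5. Canonical ring: [(33/16,6) (39/16,4) (34/3,4) (38/3,6)]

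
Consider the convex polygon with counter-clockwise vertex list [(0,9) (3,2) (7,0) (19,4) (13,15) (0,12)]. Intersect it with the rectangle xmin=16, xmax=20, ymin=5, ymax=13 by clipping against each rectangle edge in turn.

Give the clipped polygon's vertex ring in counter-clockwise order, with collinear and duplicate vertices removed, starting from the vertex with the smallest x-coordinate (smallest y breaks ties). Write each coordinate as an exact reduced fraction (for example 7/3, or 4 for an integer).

1. After x ≥ 16: [(16,3) (19,4) (16,19/2)]
2. After x ≤ 20: [(16,3) (19,4) (16,19/2)]
3. After y ≥ 5: [(16,5) (203/11,5) (16,19/2)]
4. After y ≤ 13: [(16,5) (203/11,5) (16,19/2)]
5. Canonical ring: [(16,5) (203/11,5) (16,19/2)]

Clipped polygon: [(16,5) (203/11,5) (16,19/2)]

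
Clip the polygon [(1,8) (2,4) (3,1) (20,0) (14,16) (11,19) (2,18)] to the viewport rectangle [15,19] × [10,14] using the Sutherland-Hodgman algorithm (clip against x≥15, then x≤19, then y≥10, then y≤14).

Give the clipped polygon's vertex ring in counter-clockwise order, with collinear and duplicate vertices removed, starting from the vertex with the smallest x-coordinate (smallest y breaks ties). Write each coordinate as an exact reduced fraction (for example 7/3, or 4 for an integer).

Clipped polygon: [(15,10) (65/4,10) (15,40/3)]

1. After x ≥ 15: [(15,5/17) (20,0) (15,40/3)]
2. After x ≤ 19: [(15,5/17) (19,1/17) (19,8/3) (15,40/3)]
3. After y ≥ 10: [(15,10) (65/4,10) (15,40/3)]
4. After y ≤ 14: [(15,10) (65/4,10) (15,40/3)]
5. Canonical ring: [(15,10) (65/4,10) (15,40/3)]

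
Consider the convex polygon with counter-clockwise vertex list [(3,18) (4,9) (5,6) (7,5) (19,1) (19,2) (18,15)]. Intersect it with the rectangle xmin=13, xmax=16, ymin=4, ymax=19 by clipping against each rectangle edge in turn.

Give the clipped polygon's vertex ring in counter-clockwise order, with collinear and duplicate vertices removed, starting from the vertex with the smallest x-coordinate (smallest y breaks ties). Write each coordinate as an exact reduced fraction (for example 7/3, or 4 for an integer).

1. After x ≥ 13: [(13,16) (13,3) (19,1) (19,2) (18,15)]
2. After x ≤ 16: [(16,77/5) (13,16) (13,3) (16,2)]
3. After y ≥ 4: [(16,4) (16,77/5) (13,16) (13,4)]
4. After y ≤ 19: [(16,4) (16,77/5) (13,16) (13,4)]
5. Canonical ring: [(13,4) (16,4) (16,77/5) (13,16)]

Clipped polygon: [(13,4) (16,4) (16,77/5) (13,16)]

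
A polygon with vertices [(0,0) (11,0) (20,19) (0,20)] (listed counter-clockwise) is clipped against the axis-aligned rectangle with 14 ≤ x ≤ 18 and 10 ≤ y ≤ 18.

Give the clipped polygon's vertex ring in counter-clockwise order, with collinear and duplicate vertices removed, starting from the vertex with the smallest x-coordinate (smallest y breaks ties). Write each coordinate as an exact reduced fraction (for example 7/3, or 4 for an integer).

1. After x ≥ 14: [(14,19/3) (20,19) (14,193/10)]
2. After x ≤ 18: [(14,19/3) (18,133/9) (18,191/10) (14,193/10)]
3. After y ≥ 10: [(14,10) (299/19,10) (18,133/9) (18,191/10) (14,193/10)]
4. After y ≤ 18: [(14,18) (14,10) (299/19,10) (18,133/9) (18,18)]
5. Canonical ring: [(14,10) (299/19,10) (18,133/9) (18,18) (14,18)]

Clipped polygon: [(14,10) (299/19,10) (18,133/9) (18,18) (14,18)]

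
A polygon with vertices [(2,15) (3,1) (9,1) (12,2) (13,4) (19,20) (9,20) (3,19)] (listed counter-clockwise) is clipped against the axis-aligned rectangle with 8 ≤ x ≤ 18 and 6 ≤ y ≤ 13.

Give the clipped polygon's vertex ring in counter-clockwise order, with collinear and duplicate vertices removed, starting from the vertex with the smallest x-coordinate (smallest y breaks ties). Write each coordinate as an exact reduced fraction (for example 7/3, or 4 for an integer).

1. After x ≥ 8: [(8,1) (9,1) (12,2) (13,4) (19,20) (9,20) (8,119/6)]
2. After x ≤ 18: [(8,1) (9,1) (12,2) (13,4) (18,52/3) (18,20) (9,20) (8,119/6)]
3. After y ≥ 6: [(8,6) (55/4,6) (18,52/3) (18,20) (9,20) (8,119/6)]
4. After y ≤ 13: [(8,13) (8,6) (55/4,6) (131/8,13)]
5. Canonical ring: [(8,6) (55/4,6) (131/8,13) (8,13)]

Clipped polygon: [(8,6) (55/4,6) (131/8,13) (8,13)]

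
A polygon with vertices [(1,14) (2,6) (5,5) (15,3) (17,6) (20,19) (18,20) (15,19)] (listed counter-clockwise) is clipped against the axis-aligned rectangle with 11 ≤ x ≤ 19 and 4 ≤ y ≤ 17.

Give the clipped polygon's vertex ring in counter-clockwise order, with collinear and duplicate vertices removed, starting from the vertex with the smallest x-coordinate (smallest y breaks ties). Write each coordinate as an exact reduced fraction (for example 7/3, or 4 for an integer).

Clipped polygon: [(11,4) (47/3,4) (17,6) (19,44/3) (19,17) (11,17)]

1. After x ≥ 11: [(11,123/7) (11,19/5) (15,3) (17,6) (20,19) (18,20) (15,19)]
2. After x ≤ 19: [(11,123/7) (11,19/5) (15,3) (17,6) (19,44/3) (19,39/2) (18,20) (15,19)]
3. After y ≥ 4: [(11,123/7) (11,4) (47/3,4) (17,6) (19,44/3) (19,39/2) (18,20) (15,19)]
4. After y ≤ 17: [(11,17) (11,4) (47/3,4) (17,6) (19,44/3) (19,17)]
5. Canonical ring: [(11,4) (47/3,4) (17,6) (19,44/3) (19,17) (11,17)]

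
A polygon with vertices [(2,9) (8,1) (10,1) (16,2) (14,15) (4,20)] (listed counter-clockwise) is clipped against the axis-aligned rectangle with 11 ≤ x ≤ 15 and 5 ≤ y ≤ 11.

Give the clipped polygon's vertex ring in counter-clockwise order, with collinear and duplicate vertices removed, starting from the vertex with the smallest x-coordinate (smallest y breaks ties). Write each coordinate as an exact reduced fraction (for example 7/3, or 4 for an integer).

Clipped polygon: [(11,5) (15,5) (15,17/2) (190/13,11) (11,11)]

1. After x ≥ 11: [(11,7/6) (16,2) (14,15) (11,33/2)]
2. After x ≤ 15: [(11,7/6) (15,11/6) (15,17/2) (14,15) (11,33/2)]
3. After y ≥ 5: [(11,5) (15,5) (15,17/2) (14,15) (11,33/2)]
4. After y ≤ 11: [(11,11) (11,5) (15,5) (15,17/2) (190/13,11)]
5. Canonical ring: [(11,5) (15,5) (15,17/2) (190/13,11) (11,11)]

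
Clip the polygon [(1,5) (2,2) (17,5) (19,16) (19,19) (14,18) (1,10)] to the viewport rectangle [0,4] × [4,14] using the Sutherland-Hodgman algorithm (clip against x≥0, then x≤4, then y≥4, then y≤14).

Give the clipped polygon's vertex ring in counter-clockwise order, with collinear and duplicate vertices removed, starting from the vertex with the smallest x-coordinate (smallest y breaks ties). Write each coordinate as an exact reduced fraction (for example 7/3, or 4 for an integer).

1. After x ≥ 0: [(1,5) (2,2) (17,5) (19,16) (19,19) (14,18) (1,10)]
2. After x ≤ 4: [(1,5) (2,2) (4,12/5) (4,154/13) (1,10)]
3. After y ≥ 4: [(1,5) (4/3,4) (4,4) (4,154/13) (1,10)]
4. After y ≤ 14: [(1,5) (4/3,4) (4,4) (4,154/13) (1,10)]
5. Canonical ring: [(1,5) (4/3,4) (4,4) (4,154/13) (1,10)]

Clipped polygon: [(1,5) (4/3,4) (4,4) (4,154/13) (1,10)]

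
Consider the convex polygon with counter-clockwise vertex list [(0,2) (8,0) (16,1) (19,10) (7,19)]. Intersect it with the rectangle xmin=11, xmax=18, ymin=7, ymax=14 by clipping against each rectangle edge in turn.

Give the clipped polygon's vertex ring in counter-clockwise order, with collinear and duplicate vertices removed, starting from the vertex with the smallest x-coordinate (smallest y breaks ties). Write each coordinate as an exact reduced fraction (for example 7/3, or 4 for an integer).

1. After x ≥ 11: [(11,3/8) (16,1) (19,10) (11,16)]
2. After x ≤ 18: [(11,3/8) (16,1) (18,7) (18,43/4) (11,16)]
3. After y ≥ 7: [(11,7) (18,7) (18,7) (18,43/4) (11,16)]
4. After y ≤ 14: [(11,14) (11,7) (18,7) (18,7) (18,43/4) (41/3,14)]
5. Canonical ring: [(11,7) (18,7) (18,43/4) (41/3,14) (11,14)]

Clipped polygon: [(11,7) (18,7) (18,43/4) (41/3,14) (11,14)]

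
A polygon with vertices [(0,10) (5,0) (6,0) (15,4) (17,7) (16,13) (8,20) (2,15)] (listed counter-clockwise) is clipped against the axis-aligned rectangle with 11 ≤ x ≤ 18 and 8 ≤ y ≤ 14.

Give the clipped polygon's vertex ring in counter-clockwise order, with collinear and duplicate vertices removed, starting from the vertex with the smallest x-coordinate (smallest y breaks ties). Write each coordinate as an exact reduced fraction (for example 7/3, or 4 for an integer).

Clipped polygon: [(11,8) (101/6,8) (16,13) (104/7,14) (11,14)]

1. After x ≥ 11: [(11,20/9) (15,4) (17,7) (16,13) (11,139/8)]
2. After x ≤ 18: [(11,20/9) (15,4) (17,7) (16,13) (11,139/8)]
3. After y ≥ 8: [(11,8) (101/6,8) (16,13) (11,139/8)]
4. After y ≤ 14: [(11,14) (11,8) (101/6,8) (16,13) (104/7,14)]
5. Canonical ring: [(11,8) (101/6,8) (16,13) (104/7,14) (11,14)]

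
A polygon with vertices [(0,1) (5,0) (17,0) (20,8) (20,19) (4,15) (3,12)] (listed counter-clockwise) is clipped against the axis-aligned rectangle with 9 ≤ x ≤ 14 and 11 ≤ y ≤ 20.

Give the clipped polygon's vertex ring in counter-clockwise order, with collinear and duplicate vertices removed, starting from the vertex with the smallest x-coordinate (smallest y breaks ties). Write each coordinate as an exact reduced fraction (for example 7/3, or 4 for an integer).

Clipped polygon: [(9,11) (14,11) (14,35/2) (9,65/4)]

1. After x ≥ 9: [(9,0) (17,0) (20,8) (20,19) (9,65/4)]
2. After x ≤ 14: [(9,0) (14,0) (14,35/2) (9,65/4)]
3. After y ≥ 11: [(9,11) (14,11) (14,35/2) (9,65/4)]
4. After y ≤ 20: [(9,11) (14,11) (14,35/2) (9,65/4)]
5. Canonical ring: [(9,11) (14,11) (14,35/2) (9,65/4)]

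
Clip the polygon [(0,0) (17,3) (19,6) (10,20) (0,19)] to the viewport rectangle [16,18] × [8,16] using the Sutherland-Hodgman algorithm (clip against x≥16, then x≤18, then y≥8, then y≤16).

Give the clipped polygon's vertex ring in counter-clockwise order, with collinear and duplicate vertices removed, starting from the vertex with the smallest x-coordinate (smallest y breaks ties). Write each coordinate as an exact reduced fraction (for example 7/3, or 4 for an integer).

Clipped polygon: [(16,8) (124/7,8) (16,32/3)]

1. After x ≥ 16: [(16,48/17) (17,3) (19,6) (16,32/3)]
2. After x ≤ 18: [(16,48/17) (17,3) (18,9/2) (18,68/9) (16,32/3)]
3. After y ≥ 8: [(16,8) (124/7,8) (16,32/3)]
4. After y ≤ 16: [(16,8) (124/7,8) (16,32/3)]
5. Canonical ring: [(16,8) (124/7,8) (16,32/3)]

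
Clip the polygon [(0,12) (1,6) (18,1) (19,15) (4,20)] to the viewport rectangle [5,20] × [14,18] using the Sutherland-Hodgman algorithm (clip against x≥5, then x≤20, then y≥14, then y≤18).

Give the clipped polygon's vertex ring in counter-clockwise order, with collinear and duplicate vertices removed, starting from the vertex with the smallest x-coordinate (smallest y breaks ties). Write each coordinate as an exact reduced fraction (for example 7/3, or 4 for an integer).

Clipped polygon: [(5,14) (265/14,14) (19,15) (10,18) (5,18)]

1. After x ≥ 5: [(5,82/17) (18,1) (19,15) (5,59/3)]
2. After x ≤ 20: [(5,82/17) (18,1) (19,15) (5,59/3)]
3. After y ≥ 14: [(5,14) (265/14,14) (19,15) (5,59/3)]
4. After y ≤ 18: [(5,18) (5,14) (265/14,14) (19,15) (10,18)]
5. Canonical ring: [(5,14) (265/14,14) (19,15) (10,18) (5,18)]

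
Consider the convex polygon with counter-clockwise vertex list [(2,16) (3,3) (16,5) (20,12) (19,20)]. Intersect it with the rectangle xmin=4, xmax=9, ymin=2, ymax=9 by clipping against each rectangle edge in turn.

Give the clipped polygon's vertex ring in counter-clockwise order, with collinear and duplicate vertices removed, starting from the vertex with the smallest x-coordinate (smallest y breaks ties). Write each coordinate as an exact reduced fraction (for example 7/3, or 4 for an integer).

1. After x ≥ 4: [(4,280/17) (4,41/13) (16,5) (20,12) (19,20)]
2. After x ≤ 9: [(9,300/17) (4,280/17) (4,41/13) (9,51/13)]
3. After y ≥ 2: [(9,300/17) (4,280/17) (4,41/13) (9,51/13)]
4. After y ≤ 9: [(9,9) (4,9) (4,41/13) (9,51/13)]
5. Canonical ring: [(4,41/13) (9,51/13) (9,9) (4,9)]

Clipped polygon: [(4,41/13) (9,51/13) (9,9) (4,9)]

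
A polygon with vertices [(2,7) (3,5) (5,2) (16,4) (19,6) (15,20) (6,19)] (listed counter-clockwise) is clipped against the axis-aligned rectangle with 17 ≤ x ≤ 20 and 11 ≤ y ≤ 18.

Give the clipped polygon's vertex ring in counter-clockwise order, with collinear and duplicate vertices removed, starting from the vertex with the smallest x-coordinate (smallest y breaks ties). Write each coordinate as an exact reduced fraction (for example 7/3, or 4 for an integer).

1. After x ≥ 17: [(17,14/3) (19,6) (17,13)]
2. After x ≤ 20: [(17,14/3) (19,6) (17,13)]
3. After y ≥ 11: [(17,11) (123/7,11) (17,13)]
4. After y ≤ 18: [(17,11) (123/7,11) (17,13)]
5. Canonical ring: [(17,11) (123/7,11) (17,13)]

Clipped polygon: [(17,11) (123/7,11) (17,13)]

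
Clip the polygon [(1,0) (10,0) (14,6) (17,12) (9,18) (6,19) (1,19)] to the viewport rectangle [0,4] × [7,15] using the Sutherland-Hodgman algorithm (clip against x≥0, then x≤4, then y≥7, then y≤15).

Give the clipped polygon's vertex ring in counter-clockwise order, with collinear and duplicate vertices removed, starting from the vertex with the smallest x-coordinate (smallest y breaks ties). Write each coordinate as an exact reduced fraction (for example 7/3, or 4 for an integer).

1. After x ≥ 0: [(1,0) (10,0) (14,6) (17,12) (9,18) (6,19) (1,19)]
2. After x ≤ 4: [(1,0) (4,0) (4,19) (1,19)]
3. After y ≥ 7: [(1,7) (4,7) (4,19) (1,19)]
4. After y ≤ 15: [(1,15) (1,7) (4,7) (4,15)]
5. Canonical ring: [(1,7) (4,7) (4,15) (1,15)]

Clipped polygon: [(1,7) (4,7) (4,15) (1,15)]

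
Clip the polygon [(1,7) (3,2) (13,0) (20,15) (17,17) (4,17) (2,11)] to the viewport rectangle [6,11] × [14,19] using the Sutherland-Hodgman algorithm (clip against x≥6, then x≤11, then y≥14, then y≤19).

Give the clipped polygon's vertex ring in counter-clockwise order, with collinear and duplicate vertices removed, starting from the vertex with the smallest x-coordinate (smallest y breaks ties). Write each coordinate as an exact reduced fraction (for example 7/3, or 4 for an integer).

1. After x ≥ 6: [(6,7/5) (13,0) (20,15) (17,17) (6,17)]
2. After x ≤ 11: [(6,7/5) (11,2/5) (11,17) (6,17)]
3. After y ≥ 14: [(6,14) (11,14) (11,17) (6,17)]
4. After y ≤ 19: [(6,14) (11,14) (11,17) (6,17)]
5. Canonical ring: [(6,14) (11,14) (11,17) (6,17)]

Clipped polygon: [(6,14) (11,14) (11,17) (6,17)]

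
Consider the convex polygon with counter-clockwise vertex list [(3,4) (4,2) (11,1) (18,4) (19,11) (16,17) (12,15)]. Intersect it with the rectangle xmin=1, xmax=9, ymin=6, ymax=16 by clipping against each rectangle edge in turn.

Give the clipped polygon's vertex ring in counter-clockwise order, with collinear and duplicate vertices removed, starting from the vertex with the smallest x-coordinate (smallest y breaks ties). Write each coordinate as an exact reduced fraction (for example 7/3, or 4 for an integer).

Clipped polygon: [(51/11,6) (9,6) (9,34/3)]

1. After x ≥ 1: [(3,4) (4,2) (11,1) (18,4) (19,11) (16,17) (12,15)]
2. After x ≤ 9: [(9,34/3) (3,4) (4,2) (9,9/7)]
3. After y ≥ 6: [(9,6) (9,34/3) (51/11,6)]
4. After y ≤ 16: [(9,6) (9,34/3) (51/11,6)]
5. Canonical ring: [(51/11,6) (9,6) (9,34/3)]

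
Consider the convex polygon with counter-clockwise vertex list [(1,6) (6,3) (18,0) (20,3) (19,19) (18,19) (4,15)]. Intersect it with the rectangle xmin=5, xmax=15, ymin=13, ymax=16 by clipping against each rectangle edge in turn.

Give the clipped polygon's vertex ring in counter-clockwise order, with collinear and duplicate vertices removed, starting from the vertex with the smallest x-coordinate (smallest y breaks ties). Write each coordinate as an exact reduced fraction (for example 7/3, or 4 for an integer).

1. After x ≥ 5: [(5,18/5) (6,3) (18,0) (20,3) (19,19) (18,19) (5,107/7)]
2. After x ≤ 15: [(5,18/5) (6,3) (15,3/4) (15,127/7) (5,107/7)]
3. After y ≥ 13: [(5,13) (15,13) (15,127/7) (5,107/7)]
4. After y ≤ 16: [(5,13) (15,13) (15,16) (15/2,16) (5,107/7)]
5. Canonical ring: [(5,13) (15,13) (15,16) (15/2,16) (5,107/7)]

Clipped polygon: [(5,13) (15,13) (15,16) (15/2,16) (5,107/7)]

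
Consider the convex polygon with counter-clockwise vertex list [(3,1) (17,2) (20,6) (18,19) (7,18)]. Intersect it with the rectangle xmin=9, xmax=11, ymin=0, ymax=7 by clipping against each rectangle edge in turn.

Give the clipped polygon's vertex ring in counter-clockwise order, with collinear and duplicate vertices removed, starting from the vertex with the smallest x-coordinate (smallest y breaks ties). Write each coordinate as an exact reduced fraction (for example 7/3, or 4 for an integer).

Clipped polygon: [(9,10/7) (11,11/7) (11,7) (9,7)]

1. After x ≥ 9: [(9,10/7) (17,2) (20,6) (18,19) (9,200/11)]
2. After x ≤ 11: [(9,10/7) (11,11/7) (11,202/11) (9,200/11)]
3. After y ≥ 0: [(9,10/7) (11,11/7) (11,202/11) (9,200/11)]
4. After y ≤ 7: [(9,7) (9,10/7) (11,11/7) (11,7)]
5. Canonical ring: [(9,10/7) (11,11/7) (11,7) (9,7)]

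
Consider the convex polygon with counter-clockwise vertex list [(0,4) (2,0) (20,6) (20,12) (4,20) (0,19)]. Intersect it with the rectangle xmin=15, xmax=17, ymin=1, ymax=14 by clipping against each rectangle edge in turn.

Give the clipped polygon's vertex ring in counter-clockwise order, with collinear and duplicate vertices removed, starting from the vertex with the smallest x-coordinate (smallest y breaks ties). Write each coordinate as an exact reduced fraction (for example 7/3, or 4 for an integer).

Clipped polygon: [(15,13/3) (17,5) (17,27/2) (16,14) (15,14)]

1. After x ≥ 15: [(15,13/3) (20,6) (20,12) (15,29/2)]
2. After x ≤ 17: [(15,13/3) (17,5) (17,27/2) (15,29/2)]
3. After y ≥ 1: [(15,13/3) (17,5) (17,27/2) (15,29/2)]
4. After y ≤ 14: [(15,14) (15,13/3) (17,5) (17,27/2) (16,14)]
5. Canonical ring: [(15,13/3) (17,5) (17,27/2) (16,14) (15,14)]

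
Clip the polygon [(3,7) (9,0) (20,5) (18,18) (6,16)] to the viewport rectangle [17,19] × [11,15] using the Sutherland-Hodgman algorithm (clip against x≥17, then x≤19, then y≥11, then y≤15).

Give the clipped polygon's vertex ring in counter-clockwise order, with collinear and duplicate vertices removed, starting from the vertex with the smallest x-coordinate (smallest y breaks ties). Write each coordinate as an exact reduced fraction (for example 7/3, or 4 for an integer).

Clipped polygon: [(17,11) (19,11) (19,23/2) (240/13,15) (17,15)]

1. After x ≥ 17: [(17,40/11) (20,5) (18,18) (17,107/6)]
2. After x ≤ 19: [(17,40/11) (19,50/11) (19,23/2) (18,18) (17,107/6)]
3. After y ≥ 11: [(17,11) (19,11) (19,23/2) (18,18) (17,107/6)]
4. After y ≤ 15: [(17,15) (17,11) (19,11) (19,23/2) (240/13,15)]
5. Canonical ring: [(17,11) (19,11) (19,23/2) (240/13,15) (17,15)]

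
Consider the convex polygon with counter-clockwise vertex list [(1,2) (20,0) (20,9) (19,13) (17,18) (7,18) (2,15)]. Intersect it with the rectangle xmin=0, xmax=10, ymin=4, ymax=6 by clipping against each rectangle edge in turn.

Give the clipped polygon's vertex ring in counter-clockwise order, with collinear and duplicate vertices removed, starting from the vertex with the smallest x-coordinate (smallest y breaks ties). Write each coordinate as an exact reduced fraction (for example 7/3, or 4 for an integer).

1. After x ≥ 0: [(1,2) (20,0) (20,9) (19,13) (17,18) (7,18) (2,15)]
2. After x ≤ 10: [(1,2) (10,20/19) (10,18) (7,18) (2,15)]
3. After y ≥ 4: [(15/13,4) (10,4) (10,18) (7,18) (2,15)]
4. After y ≤ 6: [(17/13,6) (15/13,4) (10,4) (10,6)]
5. Canonical ring: [(15/13,4) (10,4) (10,6) (17/13,6)]

Clipped polygon: [(15/13,4) (10,4) (10,6) (17/13,6)]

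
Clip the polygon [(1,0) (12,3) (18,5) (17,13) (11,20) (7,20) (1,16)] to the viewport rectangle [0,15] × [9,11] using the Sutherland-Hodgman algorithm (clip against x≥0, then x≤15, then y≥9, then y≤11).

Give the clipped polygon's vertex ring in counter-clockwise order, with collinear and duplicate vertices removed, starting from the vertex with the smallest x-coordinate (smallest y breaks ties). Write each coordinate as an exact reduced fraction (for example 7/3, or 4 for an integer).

1. After x ≥ 0: [(1,0) (12,3) (18,5) (17,13) (11,20) (7,20) (1,16)]
2. After x ≤ 15: [(1,0) (12,3) (15,4) (15,46/3) (11,20) (7,20) (1,16)]
3. After y ≥ 9: [(1,9) (15,9) (15,46/3) (11,20) (7,20) (1,16)]
4. After y ≤ 11: [(1,11) (1,9) (15,9) (15,11)]
5. Canonical ring: [(1,9) (15,9) (15,11) (1,11)]

Clipped polygon: [(1,9) (15,9) (15,11) (1,11)]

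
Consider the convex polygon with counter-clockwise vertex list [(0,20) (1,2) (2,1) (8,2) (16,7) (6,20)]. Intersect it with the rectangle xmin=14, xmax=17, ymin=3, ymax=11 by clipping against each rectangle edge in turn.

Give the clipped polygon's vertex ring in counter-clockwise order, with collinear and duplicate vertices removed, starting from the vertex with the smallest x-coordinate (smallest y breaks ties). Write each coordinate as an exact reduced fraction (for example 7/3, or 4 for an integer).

1. After x ≥ 14: [(14,23/4) (16,7) (14,48/5)]
2. After x ≤ 17: [(14,23/4) (16,7) (14,48/5)]
3. After y ≥ 3: [(14,23/4) (16,7) (14,48/5)]
4. After y ≤ 11: [(14,23/4) (16,7) (14,48/5)]
5. Canonical ring: [(14,23/4) (16,7) (14,48/5)]

Clipped polygon: [(14,23/4) (16,7) (14,48/5)]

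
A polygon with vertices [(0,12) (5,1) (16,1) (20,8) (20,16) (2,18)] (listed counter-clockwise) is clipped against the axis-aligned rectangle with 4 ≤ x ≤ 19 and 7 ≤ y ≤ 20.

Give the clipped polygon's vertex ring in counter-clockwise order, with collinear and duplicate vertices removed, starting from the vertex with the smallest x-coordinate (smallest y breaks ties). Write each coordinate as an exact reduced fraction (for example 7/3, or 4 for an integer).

1. After x ≥ 4: [(4,16/5) (5,1) (16,1) (20,8) (20,16) (4,160/9)]
2. After x ≤ 19: [(4,16/5) (5,1) (16,1) (19,25/4) (19,145/9) (4,160/9)]
3. After y ≥ 7: [(4,7) (19,7) (19,145/9) (4,160/9)]
4. After y ≤ 20: [(4,7) (19,7) (19,145/9) (4,160/9)]
5. Canonical ring: [(4,7) (19,7) (19,145/9) (4,160/9)]

Clipped polygon: [(4,7) (19,7) (19,145/9) (4,160/9)]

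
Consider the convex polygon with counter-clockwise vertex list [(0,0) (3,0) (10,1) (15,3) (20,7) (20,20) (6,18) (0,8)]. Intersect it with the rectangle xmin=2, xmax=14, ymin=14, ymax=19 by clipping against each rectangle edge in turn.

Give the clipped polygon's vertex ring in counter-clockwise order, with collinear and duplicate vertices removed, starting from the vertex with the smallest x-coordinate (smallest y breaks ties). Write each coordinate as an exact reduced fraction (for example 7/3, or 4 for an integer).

1. After x ≥ 2: [(2,0) (3,0) (10,1) (15,3) (20,7) (20,20) (6,18) (2,34/3)]
2. After x ≤ 14: [(2,0) (3,0) (10,1) (14,13/5) (14,134/7) (6,18) (2,34/3)]
3. After y ≥ 14: [(14,14) (14,134/7) (6,18) (18/5,14)]
4. After y ≤ 19: [(14,14) (14,19) (13,19) (6,18) (18/5,14)]
5. Canonical ring: [(18/5,14) (14,14) (14,19) (13,19) (6,18)]

Clipped polygon: [(18/5,14) (14,14) (14,19) (13,19) (6,18)]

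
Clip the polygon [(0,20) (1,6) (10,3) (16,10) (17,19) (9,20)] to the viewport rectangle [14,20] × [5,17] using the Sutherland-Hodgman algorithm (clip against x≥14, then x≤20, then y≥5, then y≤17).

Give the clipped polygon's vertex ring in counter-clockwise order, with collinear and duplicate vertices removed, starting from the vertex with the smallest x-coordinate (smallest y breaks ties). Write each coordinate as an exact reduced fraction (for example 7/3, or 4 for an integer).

Clipped polygon: [(14,23/3) (16,10) (151/9,17) (14,17)]

1. After x ≥ 14: [(14,23/3) (16,10) (17,19) (14,155/8)]
2. After x ≤ 20: [(14,23/3) (16,10) (17,19) (14,155/8)]
3. After y ≥ 5: [(14,23/3) (16,10) (17,19) (14,155/8)]
4. After y ≤ 17: [(14,17) (14,23/3) (16,10) (151/9,17)]
5. Canonical ring: [(14,23/3) (16,10) (151/9,17) (14,17)]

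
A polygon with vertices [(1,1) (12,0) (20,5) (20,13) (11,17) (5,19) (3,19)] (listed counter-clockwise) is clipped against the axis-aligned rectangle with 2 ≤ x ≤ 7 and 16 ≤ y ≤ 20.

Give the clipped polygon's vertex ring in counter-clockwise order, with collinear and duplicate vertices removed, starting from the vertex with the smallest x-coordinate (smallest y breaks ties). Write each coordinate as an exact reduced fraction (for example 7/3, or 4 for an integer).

1. After x ≥ 2: [(2,10) (2,10/11) (12,0) (20,5) (20,13) (11,17) (5,19) (3,19)]
2. After x ≤ 7: [(2,10) (2,10/11) (7,5/11) (7,55/3) (5,19) (3,19)]
3. After y ≥ 16: [(8/3,16) (7,16) (7,55/3) (5,19) (3,19)]
4. After y ≤ 20: [(8/3,16) (7,16) (7,55/3) (5,19) (3,19)]
5. Canonical ring: [(8/3,16) (7,16) (7,55/3) (5,19) (3,19)]

Clipped polygon: [(8/3,16) (7,16) (7,55/3) (5,19) (3,19)]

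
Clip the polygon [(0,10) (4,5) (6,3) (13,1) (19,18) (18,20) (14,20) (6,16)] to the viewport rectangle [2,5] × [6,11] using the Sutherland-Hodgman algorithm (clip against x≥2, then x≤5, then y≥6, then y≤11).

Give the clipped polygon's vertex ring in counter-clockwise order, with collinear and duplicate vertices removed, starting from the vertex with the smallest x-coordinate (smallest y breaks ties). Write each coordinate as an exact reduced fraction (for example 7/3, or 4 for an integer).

Clipped polygon: [(2,15/2) (16/5,6) (5,6) (5,11) (2,11)]

1. After x ≥ 2: [(2,12) (2,15/2) (4,5) (6,3) (13,1) (19,18) (18,20) (14,20) (6,16)]
2. After x ≤ 5: [(5,15) (2,12) (2,15/2) (4,5) (5,4)]
3. After y ≥ 6: [(5,6) (5,15) (2,12) (2,15/2) (16/5,6)]
4. After y ≤ 11: [(5,6) (5,11) (2,11) (2,15/2) (16/5,6)]
5. Canonical ring: [(2,15/2) (16/5,6) (5,6) (5,11) (2,11)]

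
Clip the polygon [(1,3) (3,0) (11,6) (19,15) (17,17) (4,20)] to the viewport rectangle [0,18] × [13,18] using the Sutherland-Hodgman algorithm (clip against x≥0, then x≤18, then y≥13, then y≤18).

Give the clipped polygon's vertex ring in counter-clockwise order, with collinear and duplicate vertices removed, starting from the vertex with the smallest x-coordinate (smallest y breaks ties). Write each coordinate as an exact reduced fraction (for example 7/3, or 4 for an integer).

1. After x ≥ 0: [(1,3) (3,0) (11,6) (19,15) (17,17) (4,20)]
2. After x ≤ 18: [(1,3) (3,0) (11,6) (18,111/8) (18,16) (17,17) (4,20)]
3. After y ≥ 13: [(47/17,13) (155/9,13) (18,111/8) (18,16) (17,17) (4,20)]
4. After y ≤ 18: [(62/17,18) (47/17,13) (155/9,13) (18,111/8) (18,16) (17,17) (38/3,18)]
5. Canonical ring: [(47/17,13) (155/9,13) (18,111/8) (18,16) (17,17) (38/3,18) (62/17,18)]

Clipped polygon: [(47/17,13) (155/9,13) (18,111/8) (18,16) (17,17) (38/3,18) (62/17,18)]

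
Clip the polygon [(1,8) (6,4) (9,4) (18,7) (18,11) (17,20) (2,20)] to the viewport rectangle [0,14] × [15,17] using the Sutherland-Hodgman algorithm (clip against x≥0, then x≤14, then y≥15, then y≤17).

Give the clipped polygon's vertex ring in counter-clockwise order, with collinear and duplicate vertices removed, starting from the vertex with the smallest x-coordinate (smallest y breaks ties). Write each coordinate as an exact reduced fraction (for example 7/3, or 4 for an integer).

1. After x ≥ 0: [(1,8) (6,4) (9,4) (18,7) (18,11) (17,20) (2,20)]
2. After x ≤ 14: [(1,8) (6,4) (9,4) (14,17/3) (14,20) (2,20)]
3. After y ≥ 15: [(19/12,15) (14,15) (14,20) (2,20)]
4. After y ≤ 17: [(7/4,17) (19/12,15) (14,15) (14,17)]
5. Canonical ring: [(19/12,15) (14,15) (14,17) (7/4,17)]

Clipped polygon: [(19/12,15) (14,15) (14,17) (7/4,17)]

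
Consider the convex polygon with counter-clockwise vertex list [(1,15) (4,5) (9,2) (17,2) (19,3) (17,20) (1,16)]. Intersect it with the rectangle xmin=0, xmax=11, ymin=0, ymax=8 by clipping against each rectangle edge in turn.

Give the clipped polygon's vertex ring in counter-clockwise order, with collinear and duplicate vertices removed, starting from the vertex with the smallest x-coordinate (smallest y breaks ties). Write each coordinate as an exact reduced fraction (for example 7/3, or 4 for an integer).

1. After x ≥ 0: [(1,15) (4,5) (9,2) (17,2) (19,3) (17,20) (1,16)]
2. After x ≤ 11: [(1,15) (4,5) (9,2) (11,2) (11,37/2) (1,16)]
3. After y ≥ 0: [(1,15) (4,5) (9,2) (11,2) (11,37/2) (1,16)]
4. After y ≤ 8: [(31/10,8) (4,5) (9,2) (11,2) (11,8)]
5. Canonical ring: [(31/10,8) (4,5) (9,2) (11,2) (11,8)]

Clipped polygon: [(31/10,8) (4,5) (9,2) (11,2) (11,8)]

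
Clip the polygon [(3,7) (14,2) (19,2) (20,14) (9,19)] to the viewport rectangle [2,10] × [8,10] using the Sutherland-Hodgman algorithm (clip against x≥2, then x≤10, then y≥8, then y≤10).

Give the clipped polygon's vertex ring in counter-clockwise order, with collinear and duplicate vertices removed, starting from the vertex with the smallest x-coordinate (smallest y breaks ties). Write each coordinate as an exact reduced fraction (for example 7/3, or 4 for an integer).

Clipped polygon: [(7/2,8) (10,8) (10,10) (9/2,10)]

1. After x ≥ 2: [(3,7) (14,2) (19,2) (20,14) (9,19)]
2. After x ≤ 10: [(3,7) (10,42/11) (10,204/11) (9,19)]
3. After y ≥ 8: [(7/2,8) (10,8) (10,204/11) (9,19)]
4. After y ≤ 10: [(9/2,10) (7/2,8) (10,8) (10,10)]
5. Canonical ring: [(7/2,8) (10,8) (10,10) (9/2,10)]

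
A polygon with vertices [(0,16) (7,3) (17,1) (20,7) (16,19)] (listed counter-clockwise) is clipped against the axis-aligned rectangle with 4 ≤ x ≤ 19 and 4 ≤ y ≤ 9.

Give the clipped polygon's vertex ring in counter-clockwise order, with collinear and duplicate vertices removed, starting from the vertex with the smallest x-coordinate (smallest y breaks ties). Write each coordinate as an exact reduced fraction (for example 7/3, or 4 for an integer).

1. After x ≥ 4: [(4,67/4) (4,60/7) (7,3) (17,1) (20,7) (16,19)]
2. After x ≤ 19: [(4,67/4) (4,60/7) (7,3) (17,1) (19,5) (19,10) (16,19)]
3. After y ≥ 4: [(4,67/4) (4,60/7) (84/13,4) (37/2,4) (19,5) (19,10) (16,19)]
4. After y ≤ 9: [(4,9) (4,60/7) (84/13,4) (37/2,4) (19,5) (19,9)]
5. Canonical ring: [(4,60/7) (84/13,4) (37/2,4) (19,5) (19,9) (4,9)]

Clipped polygon: [(4,60/7) (84/13,4) (37/2,4) (19,5) (19,9) (4,9)]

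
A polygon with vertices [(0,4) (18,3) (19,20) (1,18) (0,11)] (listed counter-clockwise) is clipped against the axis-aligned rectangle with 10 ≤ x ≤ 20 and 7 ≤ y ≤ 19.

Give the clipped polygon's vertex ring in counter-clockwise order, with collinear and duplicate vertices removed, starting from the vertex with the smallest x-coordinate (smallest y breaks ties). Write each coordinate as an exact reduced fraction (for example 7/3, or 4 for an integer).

Clipped polygon: [(10,7) (310/17,7) (322/17,19) (10,19)]

1. After x ≥ 10: [(10,31/9) (18,3) (19,20) (10,19)]
2. After x ≤ 20: [(10,31/9) (18,3) (19,20) (10,19)]
3. After y ≥ 7: [(10,7) (310/17,7) (19,20) (10,19)]
4. After y ≤ 19: [(10,7) (310/17,7) (322/17,19) (10,19) (10,19)]
5. Canonical ring: [(10,7) (310/17,7) (322/17,19) (10,19)]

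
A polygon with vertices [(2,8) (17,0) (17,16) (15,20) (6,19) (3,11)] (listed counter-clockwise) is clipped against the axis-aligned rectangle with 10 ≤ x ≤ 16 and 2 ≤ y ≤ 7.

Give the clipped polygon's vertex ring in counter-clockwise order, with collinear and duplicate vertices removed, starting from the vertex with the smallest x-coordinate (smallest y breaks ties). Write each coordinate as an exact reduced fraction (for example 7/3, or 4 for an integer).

Clipped polygon: [(10,56/15) (53/4,2) (16,2) (16,7) (10,7)]

1. After x ≥ 10: [(10,56/15) (17,0) (17,16) (15,20) (10,175/9)]
2. After x ≤ 16: [(10,56/15) (16,8/15) (16,18) (15,20) (10,175/9)]
3. After y ≥ 2: [(10,56/15) (53/4,2) (16,2) (16,18) (15,20) (10,175/9)]
4. After y ≤ 7: [(10,7) (10,56/15) (53/4,2) (16,2) (16,7)]
5. Canonical ring: [(10,56/15) (53/4,2) (16,2) (16,7) (10,7)]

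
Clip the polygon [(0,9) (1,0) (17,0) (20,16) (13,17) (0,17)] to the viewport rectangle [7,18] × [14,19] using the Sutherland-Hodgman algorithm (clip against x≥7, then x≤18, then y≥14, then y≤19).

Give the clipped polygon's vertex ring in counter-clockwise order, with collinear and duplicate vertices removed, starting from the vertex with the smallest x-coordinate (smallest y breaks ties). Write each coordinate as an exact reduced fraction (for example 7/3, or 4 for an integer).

1. After x ≥ 7: [(7,0) (17,0) (20,16) (13,17) (7,17)]
2. After x ≤ 18: [(7,0) (17,0) (18,16/3) (18,114/7) (13,17) (7,17)]
3. After y ≥ 14: [(7,14) (18,14) (18,114/7) (13,17) (7,17)]
4. After y ≤ 19: [(7,14) (18,14) (18,114/7) (13,17) (7,17)]
5. Canonical ring: [(7,14) (18,14) (18,114/7) (13,17) (7,17)]

Clipped polygon: [(7,14) (18,14) (18,114/7) (13,17) (7,17)]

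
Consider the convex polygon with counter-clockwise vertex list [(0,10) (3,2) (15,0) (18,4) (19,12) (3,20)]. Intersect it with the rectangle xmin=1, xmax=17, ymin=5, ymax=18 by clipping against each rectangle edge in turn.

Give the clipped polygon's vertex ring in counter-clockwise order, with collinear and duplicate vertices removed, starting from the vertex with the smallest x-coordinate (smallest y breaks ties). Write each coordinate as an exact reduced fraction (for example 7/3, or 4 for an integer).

Clipped polygon: [(1,22/3) (15/8,5) (17,5) (17,13) (7,18) (12/5,18) (1,40/3)]

1. After x ≥ 1: [(1,40/3) (1,22/3) (3,2) (15,0) (18,4) (19,12) (3,20)]
2. After x ≤ 17: [(1,40/3) (1,22/3) (3,2) (15,0) (17,8/3) (17,13) (3,20)]
3. After y ≥ 5: [(1,40/3) (1,22/3) (15/8,5) (17,5) (17,13) (3,20)]
4. After y ≤ 18: [(12/5,18) (1,40/3) (1,22/3) (15/8,5) (17,5) (17,13) (7,18)]
5. Canonical ring: [(1,22/3) (15/8,5) (17,5) (17,13) (7,18) (12/5,18) (1,40/3)]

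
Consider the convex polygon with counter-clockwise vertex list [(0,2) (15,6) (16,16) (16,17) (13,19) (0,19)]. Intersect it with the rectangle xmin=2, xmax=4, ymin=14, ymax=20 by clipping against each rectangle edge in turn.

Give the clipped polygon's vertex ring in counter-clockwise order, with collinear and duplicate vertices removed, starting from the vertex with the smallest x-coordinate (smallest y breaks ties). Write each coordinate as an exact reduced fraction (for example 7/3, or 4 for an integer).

Clipped polygon: [(2,14) (4,14) (4,19) (2,19)]

1. After x ≥ 2: [(2,38/15) (15,6) (16,16) (16,17) (13,19) (2,19)]
2. After x ≤ 4: [(2,38/15) (4,46/15) (4,19) (2,19)]
3. After y ≥ 14: [(2,14) (4,14) (4,19) (2,19)]
4. After y ≤ 20: [(2,14) (4,14) (4,19) (2,19)]
5. Canonical ring: [(2,14) (4,14) (4,19) (2,19)]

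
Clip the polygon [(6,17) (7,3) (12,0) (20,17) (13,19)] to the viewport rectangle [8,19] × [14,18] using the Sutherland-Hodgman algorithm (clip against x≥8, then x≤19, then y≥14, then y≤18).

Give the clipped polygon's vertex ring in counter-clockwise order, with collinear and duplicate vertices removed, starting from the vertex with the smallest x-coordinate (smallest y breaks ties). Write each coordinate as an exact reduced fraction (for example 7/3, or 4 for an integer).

Clipped polygon: [(8,14) (316/17,14) (19,119/8) (19,121/7) (33/2,18) (19/2,18) (8,123/7)]

1. After x ≥ 8: [(8,123/7) (8,12/5) (12,0) (20,17) (13,19)]
2. After x ≤ 19: [(8,123/7) (8,12/5) (12,0) (19,119/8) (19,121/7) (13,19)]
3. After y ≥ 14: [(8,123/7) (8,14) (316/17,14) (19,119/8) (19,121/7) (13,19)]
4. After y ≤ 18: [(19/2,18) (8,123/7) (8,14) (316/17,14) (19,119/8) (19,121/7) (33/2,18)]
5. Canonical ring: [(8,14) (316/17,14) (19,119/8) (19,121/7) (33/2,18) (19/2,18) (8,123/7)]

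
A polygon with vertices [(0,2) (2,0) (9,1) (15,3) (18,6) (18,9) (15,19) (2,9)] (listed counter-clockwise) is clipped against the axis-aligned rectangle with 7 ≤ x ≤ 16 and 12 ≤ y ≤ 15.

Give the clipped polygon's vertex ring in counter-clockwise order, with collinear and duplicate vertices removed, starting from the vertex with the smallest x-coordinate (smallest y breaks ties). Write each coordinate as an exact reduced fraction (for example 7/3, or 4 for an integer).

1. After x ≥ 7: [(7,5/7) (9,1) (15,3) (18,6) (18,9) (15,19) (7,167/13)]
2. After x ≤ 16: [(7,5/7) (9,1) (15,3) (16,4) (16,47/3) (15,19) (7,167/13)]
3. After y ≥ 12: [(7,12) (16,12) (16,47/3) (15,19) (7,167/13)]
4. After y ≤ 15: [(7,12) (16,12) (16,15) (49/5,15) (7,167/13)]
5. Canonical ring: [(7,12) (16,12) (16,15) (49/5,15) (7,167/13)]

Clipped polygon: [(7,12) (16,12) (16,15) (49/5,15) (7,167/13)]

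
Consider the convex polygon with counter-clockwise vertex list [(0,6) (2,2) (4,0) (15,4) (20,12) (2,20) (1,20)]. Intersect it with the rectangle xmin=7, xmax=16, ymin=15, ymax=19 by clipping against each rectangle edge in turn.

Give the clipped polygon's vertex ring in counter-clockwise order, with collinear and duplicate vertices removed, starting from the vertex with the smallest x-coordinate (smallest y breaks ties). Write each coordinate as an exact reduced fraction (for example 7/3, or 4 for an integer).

Clipped polygon: [(7,15) (53/4,15) (7,160/9)]

1. After x ≥ 7: [(7,12/11) (15,4) (20,12) (7,160/9)]
2. After x ≤ 16: [(7,12/11) (15,4) (16,28/5) (16,124/9) (7,160/9)]
3. After y ≥ 15: [(7,15) (53/4,15) (7,160/9)]
4. After y ≤ 19: [(7,15) (53/4,15) (7,160/9)]
5. Canonical ring: [(7,15) (53/4,15) (7,160/9)]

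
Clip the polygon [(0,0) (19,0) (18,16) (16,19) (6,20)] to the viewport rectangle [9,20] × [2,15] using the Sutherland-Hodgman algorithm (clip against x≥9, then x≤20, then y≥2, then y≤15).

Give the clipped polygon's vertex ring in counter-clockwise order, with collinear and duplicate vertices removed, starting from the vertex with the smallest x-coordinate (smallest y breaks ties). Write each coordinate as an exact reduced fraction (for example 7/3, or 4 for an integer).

Clipped polygon: [(9,2) (151/8,2) (289/16,15) (9,15)]

1. After x ≥ 9: [(9,0) (19,0) (18,16) (16,19) (9,197/10)]
2. After x ≤ 20: [(9,0) (19,0) (18,16) (16,19) (9,197/10)]
3. After y ≥ 2: [(9,2) (151/8,2) (18,16) (16,19) (9,197/10)]
4. After y ≤ 15: [(9,15) (9,2) (151/8,2) (289/16,15)]
5. Canonical ring: [(9,2) (151/8,2) (289/16,15) (9,15)]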